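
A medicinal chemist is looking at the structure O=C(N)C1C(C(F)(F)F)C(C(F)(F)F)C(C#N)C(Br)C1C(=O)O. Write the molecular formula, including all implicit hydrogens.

C11H9BrF6N2O3

Walk through each heavy atom and fill implicit hydrogens from standard valence (C 4, N 3, O 2, S 2, halogen 1):
  atom 1: O, bond orders sum to 2 (valence 2) → 0 H
  atom 2: C, bond orders sum to 4 (valence 4) → 0 H
  atom 3: N, bond orders sum to 1 (valence 3) → 2 H
  atom 4: C, bond orders sum to 3 (valence 4) → 1 H
  atom 5: C, bond orders sum to 3 (valence 4) → 1 H
  atom 6: C, bond orders sum to 4 (valence 4) → 0 H
  atom 7: F (halogen, monovalent) → 0 H
  atom 8: F (halogen, monovalent) → 0 H
  atom 9: F (halogen, monovalent) → 0 H
  atom 10: C, bond orders sum to 3 (valence 4) → 1 H
  atom 11: C, bond orders sum to 4 (valence 4) → 0 H
  atom 12: F (halogen, monovalent) → 0 H
  atom 13: F (halogen, monovalent) → 0 H
  atom 14: F (halogen, monovalent) → 0 H
  atom 15: C, bond orders sum to 3 (valence 4) → 1 H
  atom 16: C, bond orders sum to 4 (valence 4) → 0 H
  atom 17: N, bond orders sum to 3 (valence 3) → 0 H
  atom 18: C, bond orders sum to 3 (valence 4) → 1 H
  atom 19: Br (halogen, monovalent) → 0 H
  atom 20: C, bond orders sum to 3 (valence 4) → 1 H
  atom 21: C, bond orders sum to 4 (valence 4) → 0 H
  atom 22: O, bond orders sum to 2 (valence 2) → 0 H
  atom 23: O, bond orders sum to 1 (valence 2) → 1 H
Totals → C:11, H:9, Br:1, F:6, N:2, O:3.
In Hill order: C11H9BrF6N2O3.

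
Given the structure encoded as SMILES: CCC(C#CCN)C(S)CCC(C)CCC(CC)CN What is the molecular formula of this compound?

C17H34N2S

Walk through each heavy atom and fill implicit hydrogens from standard valence (C 4, N 3, O 2, S 2, halogen 1):
  atom 1: C, bond orders sum to 1 (valence 4) → 3 H
  atom 2: C, bond orders sum to 2 (valence 4) → 2 H
  atom 3: C, bond orders sum to 3 (valence 4) → 1 H
  atom 4: C, bond orders sum to 4 (valence 4) → 0 H
  atom 5: C, bond orders sum to 4 (valence 4) → 0 H
  atom 6: C, bond orders sum to 2 (valence 4) → 2 H
  atom 7: N, bond orders sum to 1 (valence 3) → 2 H
  atom 8: C, bond orders sum to 3 (valence 4) → 1 H
  atom 9: S, bond orders sum to 1 (valence 2) → 1 H
  atom 10: C, bond orders sum to 2 (valence 4) → 2 H
  atom 11: C, bond orders sum to 2 (valence 4) → 2 H
  atom 12: C, bond orders sum to 3 (valence 4) → 1 H
  atom 13: C, bond orders sum to 1 (valence 4) → 3 H
  atom 14: C, bond orders sum to 2 (valence 4) → 2 H
  atom 15: C, bond orders sum to 2 (valence 4) → 2 H
  atom 16: C, bond orders sum to 3 (valence 4) → 1 H
  atom 17: C, bond orders sum to 2 (valence 4) → 2 H
  atom 18: C, bond orders sum to 1 (valence 4) → 3 H
  atom 19: C, bond orders sum to 2 (valence 4) → 2 H
  atom 20: N, bond orders sum to 1 (valence 3) → 2 H
Totals → C:17, H:34, N:2, S:1.
In Hill order: C17H34N2S.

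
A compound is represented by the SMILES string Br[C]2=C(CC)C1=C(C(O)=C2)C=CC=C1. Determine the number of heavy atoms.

Every atom symbol written in the SMILES (organic subset) is one heavy atom; implicit H are not written.
Heavy atoms by element → Br:1, C:12, O:1.
Total: 14.

14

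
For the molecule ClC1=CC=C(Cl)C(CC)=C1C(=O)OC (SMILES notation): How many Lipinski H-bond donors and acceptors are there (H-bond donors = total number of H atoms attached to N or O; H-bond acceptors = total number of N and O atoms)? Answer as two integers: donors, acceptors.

0, 2

Donors: find every N or O and count the H atoms it carries.
  atom 12 (O): bond orders sum to 2 → 0 H
  atom 13 (O): bond orders sum to 2 → 0 H
Lipinski HBD = 0.
Acceptors: N atoms = 0, O atoms = 2 → HBA = 2.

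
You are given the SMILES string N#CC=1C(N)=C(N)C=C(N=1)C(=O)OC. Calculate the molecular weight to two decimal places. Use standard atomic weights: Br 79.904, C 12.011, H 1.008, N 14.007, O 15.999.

First, the molecular formula is C8H8N4O2 (counting implicit H from valence).
  C: 8 × 12.011 = 96.088
  H: 8 × 1.008 = 8.064
  N: 4 × 14.007 = 56.028
  O: 2 × 15.999 = 31.998
Sum: 8×12.011 + 8×1.008 + 4×14.007 + 2×15.999 = 192.178 → 192.18 g/mol.

192.18 g/mol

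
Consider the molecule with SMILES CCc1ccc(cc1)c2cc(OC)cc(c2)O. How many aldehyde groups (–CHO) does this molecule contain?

0

Scan the SMILES for the aldehyde motif — none present.
Groups that are present: 1 ether, 1 hydroxyl.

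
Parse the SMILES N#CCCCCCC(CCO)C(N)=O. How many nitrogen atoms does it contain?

2

Scan the SMILES for N atoms (remember two-letter symbols like Cl and Br are single atoms).
Nitrogen count: 2.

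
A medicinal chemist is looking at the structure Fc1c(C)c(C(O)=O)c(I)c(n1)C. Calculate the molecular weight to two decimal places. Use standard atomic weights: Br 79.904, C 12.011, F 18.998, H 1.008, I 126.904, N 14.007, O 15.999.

First, the molecular formula is C8H7FINO2 (counting implicit H from valence).
  C: 8 × 12.011 = 96.088
  F: 1 × 18.998 = 18.998
  H: 7 × 1.008 = 7.056
  I: 1 × 126.904 = 126.904
  N: 1 × 14.007 = 14.007
  O: 2 × 15.999 = 31.998
Sum: 8×12.011 + 1×18.998 + 7×1.008 + 1×126.904 + 1×14.007 + 2×15.999 = 295.051 → 295.05 g/mol.

295.05 g/mol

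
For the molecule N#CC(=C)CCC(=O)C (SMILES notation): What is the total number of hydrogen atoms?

9

Walk through each heavy atom and fill implicit hydrogens from standard valence (C 4, N 3, O 2, S 2, halogen 1):
  atom 1: N, bond orders sum to 3 (valence 3) → 0 H
  atom 2: C, bond orders sum to 4 (valence 4) → 0 H
  atom 3: C, bond orders sum to 4 (valence 4) → 0 H
  atom 4: C, bond orders sum to 2 (valence 4) → 2 H
  atom 5: C, bond orders sum to 2 (valence 4) → 2 H
  atom 6: C, bond orders sum to 2 (valence 4) → 2 H
  atom 7: C, bond orders sum to 4 (valence 4) → 0 H
  atom 8: O, bond orders sum to 2 (valence 2) → 0 H
  atom 9: C, bond orders sum to 1 (valence 4) → 3 H
Total hydrogens: 9.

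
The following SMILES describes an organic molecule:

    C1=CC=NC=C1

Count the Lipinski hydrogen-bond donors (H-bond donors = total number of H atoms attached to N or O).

Donors: find every N or O and count the H atoms it carries.
  atom 4 (N): bond orders sum to 3 → 0 H
Lipinski HBD = 0.

0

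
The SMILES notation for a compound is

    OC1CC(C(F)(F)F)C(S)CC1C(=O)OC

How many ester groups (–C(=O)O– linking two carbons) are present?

The ester motif appears at heavy-atom position 13 in the SMILES.
Other groups present: 1 hydroxyl, 1 thiol.
Ester count: 1.

1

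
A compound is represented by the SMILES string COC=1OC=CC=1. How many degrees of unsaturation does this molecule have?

Degree of unsaturation = (number of rings) + (number of π bonds).
Ring closures in the SMILES: 1.
π bonds: 2 double bonds (each 1 DoU) → 2 DoU from unsaturation.
Total DoU = 1 + 2 = 3.

3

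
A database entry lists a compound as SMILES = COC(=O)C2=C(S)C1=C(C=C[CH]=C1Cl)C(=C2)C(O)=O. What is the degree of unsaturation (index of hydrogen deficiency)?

9

Degree of unsaturation = (number of rings) + (number of π bonds).
Ring closures in the SMILES: 2.
π bonds: 7 double bonds (each 1 DoU) → 7 DoU from unsaturation.
Total DoU = 2 + 7 = 9.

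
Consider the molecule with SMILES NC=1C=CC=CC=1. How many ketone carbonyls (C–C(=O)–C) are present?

Scan the SMILES for the ketone motif — none present.
Groups that are present: 1 primary amine.

0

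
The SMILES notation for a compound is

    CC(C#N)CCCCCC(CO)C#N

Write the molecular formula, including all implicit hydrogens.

Walk through each heavy atom and fill implicit hydrogens from standard valence (C 4, N 3, O 2, S 2, halogen 1):
  atom 1: C, bond orders sum to 1 (valence 4) → 3 H
  atom 2: C, bond orders sum to 3 (valence 4) → 1 H
  atom 3: C, bond orders sum to 4 (valence 4) → 0 H
  atom 4: N, bond orders sum to 3 (valence 3) → 0 H
  atom 5: C, bond orders sum to 2 (valence 4) → 2 H
  atom 6: C, bond orders sum to 2 (valence 4) → 2 H
  atom 7: C, bond orders sum to 2 (valence 4) → 2 H
  atom 8: C, bond orders sum to 2 (valence 4) → 2 H
  atom 9: C, bond orders sum to 2 (valence 4) → 2 H
  atom 10: C, bond orders sum to 3 (valence 4) → 1 H
  atom 11: C, bond orders sum to 2 (valence 4) → 2 H
  atom 12: O, bond orders sum to 1 (valence 2) → 1 H
  atom 13: C, bond orders sum to 4 (valence 4) → 0 H
  atom 14: N, bond orders sum to 3 (valence 3) → 0 H
Totals → C:11, H:18, N:2, O:1.

C11H18N2O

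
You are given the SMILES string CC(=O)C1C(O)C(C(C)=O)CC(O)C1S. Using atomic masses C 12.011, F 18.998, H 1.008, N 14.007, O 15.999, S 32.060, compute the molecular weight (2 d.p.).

First, the molecular formula is C10H16O4S (counting implicit H from valence).
  C: 10 × 12.011 = 120.110
  H: 16 × 1.008 = 16.128
  O: 4 × 15.999 = 63.996
  S: 1 × 32.060 = 32.060
Sum: 10×12.011 + 16×1.008 + 4×15.999 + 1×32.060 = 232.294 → 232.29 g/mol.

232.29 g/mol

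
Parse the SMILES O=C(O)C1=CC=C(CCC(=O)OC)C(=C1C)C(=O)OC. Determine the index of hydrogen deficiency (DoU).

Degree of unsaturation = (number of rings) + (number of π bonds).
Ring closures in the SMILES: 1.
π bonds: 6 double bonds (each 1 DoU) → 6 DoU from unsaturation.
Total DoU = 1 + 6 = 7.

7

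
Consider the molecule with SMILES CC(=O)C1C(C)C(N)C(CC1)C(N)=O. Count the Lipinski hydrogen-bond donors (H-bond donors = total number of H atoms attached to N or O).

Donors: find every N or O and count the H atoms it carries.
  atom 3 (O): bond orders sum to 2 → 0 H
  atom 8 (N): bond orders sum to 1 → 2 H
  atom 13 (N): bond orders sum to 1 → 2 H
  atom 14 (O): bond orders sum to 2 → 0 H
Lipinski HBD = 4.

4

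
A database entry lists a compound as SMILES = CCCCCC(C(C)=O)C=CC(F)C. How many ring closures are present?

In SMILES, each pair of matching ring-closure digits denotes one ring-closing bond; the number of such bonds equals the number of independent rings.
Ring-closure bonds here: 0.

0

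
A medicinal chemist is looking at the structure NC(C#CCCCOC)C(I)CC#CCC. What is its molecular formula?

Walk through each heavy atom and fill implicit hydrogens from standard valence (C 4, N 3, O 2, S 2, halogen 1):
  atom 1: N, bond orders sum to 1 (valence 3) → 2 H
  atom 2: C, bond orders sum to 3 (valence 4) → 1 H
  atom 3: C, bond orders sum to 4 (valence 4) → 0 H
  atom 4: C, bond orders sum to 4 (valence 4) → 0 H
  atom 5: C, bond orders sum to 2 (valence 4) → 2 H
  atom 6: C, bond orders sum to 2 (valence 4) → 2 H
  atom 7: C, bond orders sum to 2 (valence 4) → 2 H
  atom 8: O, bond orders sum to 2 (valence 2) → 0 H
  atom 9: C, bond orders sum to 1 (valence 4) → 3 H
  atom 10: C, bond orders sum to 3 (valence 4) → 1 H
  atom 11: I (halogen, monovalent) → 0 H
  atom 12: C, bond orders sum to 2 (valence 4) → 2 H
  atom 13: C, bond orders sum to 4 (valence 4) → 0 H
  atom 14: C, bond orders sum to 4 (valence 4) → 0 H
  atom 15: C, bond orders sum to 2 (valence 4) → 2 H
  atom 16: C, bond orders sum to 1 (valence 4) → 3 H
Totals → C:13, H:20, I:1, N:1, O:1.

C13H20INO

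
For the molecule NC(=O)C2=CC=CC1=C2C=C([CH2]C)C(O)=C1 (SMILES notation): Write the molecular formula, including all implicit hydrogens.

C13H13NO2

Walk through each heavy atom and fill implicit hydrogens from standard valence (C 4, N 3, O 2, S 2, halogen 1):
  atom 1: N, bond orders sum to 1 (valence 3) → 2 H
  atom 2: C, bond orders sum to 4 (valence 4) → 0 H
  atom 3: O, bond orders sum to 2 (valence 2) → 0 H
  atom 4: C, bond orders sum to 4 (valence 4) → 0 H
  atom 5: C, bond orders sum to 3 (valence 4) → 1 H
  atom 6: C, bond orders sum to 3 (valence 4) → 1 H
  atom 7: C, bond orders sum to 3 (valence 4) → 1 H
  atom 8: C, bond orders sum to 4 (valence 4) → 0 H
  atom 9: C, bond orders sum to 4 (valence 4) → 0 H
  atom 10: C, bond orders sum to 3 (valence 4) → 1 H
  atom 11: C, bond orders sum to 4 (valence 4) → 0 H
  atom 12: C with explicit H count 2
  atom 13: C, bond orders sum to 1 (valence 4) → 3 H
  atom 14: C, bond orders sum to 4 (valence 4) → 0 H
  atom 15: O, bond orders sum to 1 (valence 2) → 1 H
  atom 16: C, bond orders sum to 3 (valence 4) → 1 H
Totals → C:13, H:13, N:1, O:2.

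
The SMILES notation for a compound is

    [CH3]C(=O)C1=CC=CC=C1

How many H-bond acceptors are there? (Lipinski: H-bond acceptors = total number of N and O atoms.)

N atoms: 0; O atoms: 1.
Lipinski HBA = 0 + 1 = 1.

1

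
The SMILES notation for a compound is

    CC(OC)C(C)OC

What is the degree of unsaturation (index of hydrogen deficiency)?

Molecular formula: C6H14O2.
DoU = (2C + 2 + N − H − X) / 2, where X is the halogen count and O/S are ignored.
    = (2·6 + 2 + 0 − 14 − 0) / 2 = 0 / 2 = 0.

0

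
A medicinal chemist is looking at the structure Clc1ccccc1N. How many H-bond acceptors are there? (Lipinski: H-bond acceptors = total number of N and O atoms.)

N atoms: 1; O atoms: 0.
Lipinski HBA = 1 + 0 = 1.

1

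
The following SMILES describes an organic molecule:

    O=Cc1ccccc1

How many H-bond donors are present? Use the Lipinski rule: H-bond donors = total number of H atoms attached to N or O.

0

Donors: find every N or O and count the H atoms it carries.
  atom 1 (O): bond orders sum to 2 → 0 H
Lipinski HBD = 0.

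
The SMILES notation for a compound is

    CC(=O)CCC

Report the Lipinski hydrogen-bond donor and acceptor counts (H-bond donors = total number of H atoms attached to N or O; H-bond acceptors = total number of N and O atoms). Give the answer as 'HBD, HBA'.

0, 1

Donors: find every N or O and count the H atoms it carries.
  atom 3 (O): bond orders sum to 2 → 0 H
Lipinski HBD = 0.
Acceptors: N atoms = 0, O atoms = 1 → HBA = 1.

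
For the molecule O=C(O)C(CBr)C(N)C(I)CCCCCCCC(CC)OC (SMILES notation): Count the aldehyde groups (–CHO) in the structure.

Scan the SMILES for the aldehyde motif — none present.
Groups that are present: 1 carboxylic acid, 1 ether, 1 primary amine.

0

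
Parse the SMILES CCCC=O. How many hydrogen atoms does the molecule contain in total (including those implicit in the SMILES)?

Walk through each heavy atom and fill implicit hydrogens from standard valence (C 4, N 3, O 2, S 2, halogen 1):
  atom 1: C, bond orders sum to 1 (valence 4) → 3 H
  atom 2: C, bond orders sum to 2 (valence 4) → 2 H
  atom 3: C, bond orders sum to 2 (valence 4) → 2 H
  atom 4: C, bond orders sum to 3 (valence 4) → 1 H
  atom 5: O, bond orders sum to 2 (valence 2) → 0 H
Total hydrogens: 8.

8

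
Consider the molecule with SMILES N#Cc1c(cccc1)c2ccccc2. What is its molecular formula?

Walk through each heavy atom and fill implicit hydrogens from standard valence (C 4, N 3, O 2, S 2, halogen 1); for lowercase aromatic atoms, an aromatic c carries 1 H when it has two neighbours and 0 H with three, and aromatic n carries 0 H:
  atom 1: N, bond orders sum to 3 (valence 3) → 0 H
  atom 2: C, bond orders sum to 4 (valence 4) → 0 H
  atom 3: aromatic c, 3 neighbours → 0 H
  atom 4: aromatic c, 3 neighbours → 0 H
  atom 5: aromatic c, 2 neighbours → 1 H
  atom 6: aromatic c, 2 neighbours → 1 H
  atom 7: aromatic c, 2 neighbours → 1 H
  atom 8: aromatic c, 2 neighbours → 1 H
  atom 9: aromatic c, 3 neighbours → 0 H
  atom 10: aromatic c, 2 neighbours → 1 H
  atom 11: aromatic c, 2 neighbours → 1 H
  atom 12: aromatic c, 2 neighbours → 1 H
  atom 13: aromatic c, 2 neighbours → 1 H
  atom 14: aromatic c, 2 neighbours → 1 H
Totals → C:13, H:9, N:1.
In Hill order: C13H9N.

C13H9N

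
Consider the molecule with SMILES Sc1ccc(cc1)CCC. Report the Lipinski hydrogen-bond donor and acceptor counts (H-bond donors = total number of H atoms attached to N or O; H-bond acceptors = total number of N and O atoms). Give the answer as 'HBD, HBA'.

0, 0

Donors: find every N or O and count the H atoms it carries.
  (no N or O atoms present)
Lipinski HBD = 0.
Acceptors: N atoms = 0, O atoms = 0 → HBA = 0.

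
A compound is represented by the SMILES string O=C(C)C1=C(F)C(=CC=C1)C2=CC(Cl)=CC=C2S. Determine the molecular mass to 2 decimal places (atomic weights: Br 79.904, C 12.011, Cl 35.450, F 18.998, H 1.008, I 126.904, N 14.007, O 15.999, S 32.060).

280.74 g/mol

First, the molecular formula is C14H10ClFOS (counting implicit H from valence).
  C: 14 × 12.011 = 168.154
  Cl: 1 × 35.450 = 35.450
  F: 1 × 18.998 = 18.998
  H: 10 × 1.008 = 10.080
  O: 1 × 15.999 = 15.999
  S: 1 × 32.060 = 32.060
Sum: 14×12.011 + 1×35.450 + 1×18.998 + 10×1.008 + 1×15.999 + 1×32.060 = 280.741 → 280.74 g/mol.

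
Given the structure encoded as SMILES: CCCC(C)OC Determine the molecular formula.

C6H14O

Walk through each heavy atom and fill implicit hydrogens from standard valence (C 4, N 3, O 2, S 2, halogen 1):
  atom 1: C, bond orders sum to 1 (valence 4) → 3 H
  atom 2: C, bond orders sum to 2 (valence 4) → 2 H
  atom 3: C, bond orders sum to 2 (valence 4) → 2 H
  atom 4: C, bond orders sum to 3 (valence 4) → 1 H
  atom 5: C, bond orders sum to 1 (valence 4) → 3 H
  atom 6: O, bond orders sum to 2 (valence 2) → 0 H
  atom 7: C, bond orders sum to 1 (valence 4) → 3 H
Totals → C:6, H:14, O:1.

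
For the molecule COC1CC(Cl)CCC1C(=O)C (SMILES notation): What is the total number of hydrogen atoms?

15

Walk through each heavy atom and fill implicit hydrogens from standard valence (C 4, N 3, O 2, S 2, halogen 1):
  atom 1: C, bond orders sum to 1 (valence 4) → 3 H
  atom 2: O, bond orders sum to 2 (valence 2) → 0 H
  atom 3: C, bond orders sum to 3 (valence 4) → 1 H
  atom 4: C, bond orders sum to 2 (valence 4) → 2 H
  atom 5: C, bond orders sum to 3 (valence 4) → 1 H
  atom 6: Cl (halogen, monovalent) → 0 H
  atom 7: C, bond orders sum to 2 (valence 4) → 2 H
  atom 8: C, bond orders sum to 2 (valence 4) → 2 H
  atom 9: C, bond orders sum to 3 (valence 4) → 1 H
  atom 10: C, bond orders sum to 4 (valence 4) → 0 H
  atom 11: O, bond orders sum to 2 (valence 2) → 0 H
  atom 12: C, bond orders sum to 1 (valence 4) → 3 H
Total hydrogens: 15.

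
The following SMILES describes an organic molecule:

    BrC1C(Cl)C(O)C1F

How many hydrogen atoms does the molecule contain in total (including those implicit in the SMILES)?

Walk through each heavy atom and fill implicit hydrogens from standard valence (C 4, N 3, O 2, S 2, halogen 1):
  atom 1: Br (halogen, monovalent) → 0 H
  atom 2: C, bond orders sum to 3 (valence 4) → 1 H
  atom 3: C, bond orders sum to 3 (valence 4) → 1 H
  atom 4: Cl (halogen, monovalent) → 0 H
  atom 5: C, bond orders sum to 3 (valence 4) → 1 H
  atom 6: O, bond orders sum to 1 (valence 2) → 1 H
  atom 7: C, bond orders sum to 3 (valence 4) → 1 H
  atom 8: F (halogen, monovalent) → 0 H
Total hydrogens: 5.

5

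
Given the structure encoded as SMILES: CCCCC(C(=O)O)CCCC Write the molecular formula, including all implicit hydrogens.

C10H20O2

Walk through each heavy atom and fill implicit hydrogens from standard valence (C 4, N 3, O 2, S 2, halogen 1):
  atom 1: C, bond orders sum to 1 (valence 4) → 3 H
  atom 2: C, bond orders sum to 2 (valence 4) → 2 H
  atom 3: C, bond orders sum to 2 (valence 4) → 2 H
  atom 4: C, bond orders sum to 2 (valence 4) → 2 H
  atom 5: C, bond orders sum to 3 (valence 4) → 1 H
  atom 6: C, bond orders sum to 4 (valence 4) → 0 H
  atom 7: O, bond orders sum to 2 (valence 2) → 0 H
  atom 8: O, bond orders sum to 1 (valence 2) → 1 H
  atom 9: C, bond orders sum to 2 (valence 4) → 2 H
  atom 10: C, bond orders sum to 2 (valence 4) → 2 H
  atom 11: C, bond orders sum to 2 (valence 4) → 2 H
  atom 12: C, bond orders sum to 1 (valence 4) → 3 H
Totals → C:10, H:20, O:2.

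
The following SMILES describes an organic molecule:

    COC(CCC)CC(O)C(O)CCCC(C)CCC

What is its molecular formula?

Walk through each heavy atom and fill implicit hydrogens from standard valence (C 4, N 3, O 2, S 2, halogen 1):
  atom 1: C, bond orders sum to 1 (valence 4) → 3 H
  atom 2: O, bond orders sum to 2 (valence 2) → 0 H
  atom 3: C, bond orders sum to 3 (valence 4) → 1 H
  atom 4: C, bond orders sum to 2 (valence 4) → 2 H
  atom 5: C, bond orders sum to 2 (valence 4) → 2 H
  atom 6: C, bond orders sum to 1 (valence 4) → 3 H
  atom 7: C, bond orders sum to 2 (valence 4) → 2 H
  atom 8: C, bond orders sum to 3 (valence 4) → 1 H
  atom 9: O, bond orders sum to 1 (valence 2) → 1 H
  atom 10: C, bond orders sum to 3 (valence 4) → 1 H
  atom 11: O, bond orders sum to 1 (valence 2) → 1 H
  atom 12: C, bond orders sum to 2 (valence 4) → 2 H
  atom 13: C, bond orders sum to 2 (valence 4) → 2 H
  atom 14: C, bond orders sum to 2 (valence 4) → 2 H
  atom 15: C, bond orders sum to 3 (valence 4) → 1 H
  atom 16: C, bond orders sum to 1 (valence 4) → 3 H
  atom 17: C, bond orders sum to 2 (valence 4) → 2 H
  atom 18: C, bond orders sum to 2 (valence 4) → 2 H
  atom 19: C, bond orders sum to 1 (valence 4) → 3 H
Totals → C:16, H:34, O:3.
In Hill order: C16H34O3.

C16H34O3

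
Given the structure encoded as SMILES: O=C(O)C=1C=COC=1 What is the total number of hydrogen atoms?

Walk through each heavy atom and fill implicit hydrogens from standard valence (C 4, N 3, O 2, S 2, halogen 1):
  atom 1: O, bond orders sum to 2 (valence 2) → 0 H
  atom 2: C, bond orders sum to 4 (valence 4) → 0 H
  atom 3: O, bond orders sum to 1 (valence 2) → 1 H
  atom 4: C, bond orders sum to 4 (valence 4) → 0 H
  atom 5: C, bond orders sum to 3 (valence 4) → 1 H
  atom 6: C, bond orders sum to 3 (valence 4) → 1 H
  atom 7: O, bond orders sum to 2 (valence 2) → 0 H
  atom 8: C, bond orders sum to 3 (valence 4) → 1 H
Total hydrogens: 4.

4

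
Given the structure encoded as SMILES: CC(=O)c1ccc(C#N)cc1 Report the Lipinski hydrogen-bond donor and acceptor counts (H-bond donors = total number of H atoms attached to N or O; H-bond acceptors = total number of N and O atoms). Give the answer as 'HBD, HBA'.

0, 2

Donors: find every N or O and count the H atoms it carries.
  atom 3 (O): bond orders sum to 2 → 0 H
  atom 9 (N): bond orders sum to 3 → 0 H
Lipinski HBD = 0.
Acceptors: N atoms = 1, O atoms = 1 → HBA = 2.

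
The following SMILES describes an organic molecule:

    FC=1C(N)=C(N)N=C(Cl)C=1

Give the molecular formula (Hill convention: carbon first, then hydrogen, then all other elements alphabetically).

Walk through each heavy atom and fill implicit hydrogens from standard valence (C 4, N 3, O 2, S 2, halogen 1):
  atom 1: F (halogen, monovalent) → 0 H
  atom 2: C, bond orders sum to 4 (valence 4) → 0 H
  atom 3: C, bond orders sum to 4 (valence 4) → 0 H
  atom 4: N, bond orders sum to 1 (valence 3) → 2 H
  atom 5: C, bond orders sum to 4 (valence 4) → 0 H
  atom 6: N, bond orders sum to 1 (valence 3) → 2 H
  atom 7: N, bond orders sum to 3 (valence 3) → 0 H
  atom 8: C, bond orders sum to 4 (valence 4) → 0 H
  atom 9: Cl (halogen, monovalent) → 0 H
  atom 10: C, bond orders sum to 3 (valence 4) → 1 H
Totals → C:5, H:5, Cl:1, F:1, N:3.

C5H5ClFN3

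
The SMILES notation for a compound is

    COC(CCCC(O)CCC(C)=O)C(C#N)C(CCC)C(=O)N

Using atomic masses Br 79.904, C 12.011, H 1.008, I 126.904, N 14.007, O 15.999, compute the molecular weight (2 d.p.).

First, the molecular formula is C17H30N2O4 (counting implicit H from valence).
  C: 17 × 12.011 = 204.187
  H: 30 × 1.008 = 30.240
  N: 2 × 14.007 = 28.014
  O: 4 × 15.999 = 63.996
Sum: 17×12.011 + 30×1.008 + 2×14.007 + 4×15.999 = 326.437 → 326.44 g/mol.

326.44 g/mol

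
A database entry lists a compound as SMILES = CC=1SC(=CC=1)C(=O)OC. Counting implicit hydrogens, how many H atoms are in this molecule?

8

Walk through each heavy atom and fill implicit hydrogens from standard valence (C 4, N 3, O 2, S 2, halogen 1):
  atom 1: C, bond orders sum to 1 (valence 4) → 3 H
  atom 2: C, bond orders sum to 4 (valence 4) → 0 H
  atom 3: S, bond orders sum to 2 (valence 2) → 0 H
  atom 4: C, bond orders sum to 4 (valence 4) → 0 H
  atom 5: C, bond orders sum to 3 (valence 4) → 1 H
  atom 6: C, bond orders sum to 3 (valence 4) → 1 H
  atom 7: C, bond orders sum to 4 (valence 4) → 0 H
  atom 8: O, bond orders sum to 2 (valence 2) → 0 H
  atom 9: O, bond orders sum to 2 (valence 2) → 0 H
  atom 10: C, bond orders sum to 1 (valence 4) → 3 H
Total hydrogens: 8.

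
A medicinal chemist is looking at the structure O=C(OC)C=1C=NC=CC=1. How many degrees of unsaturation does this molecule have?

Degree of unsaturation = (number of rings) + (number of π bonds).
Ring closures in the SMILES: 1.
π bonds: 4 double bonds (each 1 DoU) → 4 DoU from unsaturation.
Total DoU = 1 + 4 = 5.

5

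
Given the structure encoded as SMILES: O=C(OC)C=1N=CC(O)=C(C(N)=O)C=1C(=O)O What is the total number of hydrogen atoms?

Walk through each heavy atom and fill implicit hydrogens from standard valence (C 4, N 3, O 2, S 2, halogen 1):
  atom 1: O, bond orders sum to 2 (valence 2) → 0 H
  atom 2: C, bond orders sum to 4 (valence 4) → 0 H
  atom 3: O, bond orders sum to 2 (valence 2) → 0 H
  atom 4: C, bond orders sum to 1 (valence 4) → 3 H
  atom 5: C, bond orders sum to 4 (valence 4) → 0 H
  atom 6: N, bond orders sum to 3 (valence 3) → 0 H
  atom 7: C, bond orders sum to 3 (valence 4) → 1 H
  atom 8: C, bond orders sum to 4 (valence 4) → 0 H
  atom 9: O, bond orders sum to 1 (valence 2) → 1 H
  atom 10: C, bond orders sum to 4 (valence 4) → 0 H
  atom 11: C, bond orders sum to 4 (valence 4) → 0 H
  atom 12: N, bond orders sum to 1 (valence 3) → 2 H
  atom 13: O, bond orders sum to 2 (valence 2) → 0 H
  atom 14: C, bond orders sum to 4 (valence 4) → 0 H
  atom 15: C, bond orders sum to 4 (valence 4) → 0 H
  atom 16: O, bond orders sum to 2 (valence 2) → 0 H
  atom 17: O, bond orders sum to 1 (valence 2) → 1 H
Total hydrogens: 8.

8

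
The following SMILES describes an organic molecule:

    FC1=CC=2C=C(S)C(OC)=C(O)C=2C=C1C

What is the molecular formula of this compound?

C12H11FO2S

Walk through each heavy atom and fill implicit hydrogens from standard valence (C 4, N 3, O 2, S 2, halogen 1):
  atom 1: F (halogen, monovalent) → 0 H
  atom 2: C, bond orders sum to 4 (valence 4) → 0 H
  atom 3: C, bond orders sum to 3 (valence 4) → 1 H
  atom 4: C, bond orders sum to 4 (valence 4) → 0 H
  atom 5: C, bond orders sum to 3 (valence 4) → 1 H
  atom 6: C, bond orders sum to 4 (valence 4) → 0 H
  atom 7: S, bond orders sum to 1 (valence 2) → 1 H
  atom 8: C, bond orders sum to 4 (valence 4) → 0 H
  atom 9: O, bond orders sum to 2 (valence 2) → 0 H
  atom 10: C, bond orders sum to 1 (valence 4) → 3 H
  atom 11: C, bond orders sum to 4 (valence 4) → 0 H
  atom 12: O, bond orders sum to 1 (valence 2) → 1 H
  atom 13: C, bond orders sum to 4 (valence 4) → 0 H
  atom 14: C, bond orders sum to 3 (valence 4) → 1 H
  atom 15: C, bond orders sum to 4 (valence 4) → 0 H
  atom 16: C, bond orders sum to 1 (valence 4) → 3 H
Totals → C:12, H:11, F:1, O:2, S:1.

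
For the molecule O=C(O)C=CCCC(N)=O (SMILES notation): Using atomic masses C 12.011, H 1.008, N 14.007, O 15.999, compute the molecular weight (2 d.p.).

First, the molecular formula is C6H9NO3 (counting implicit H from valence).
  C: 6 × 12.011 = 72.066
  H: 9 × 1.008 = 9.072
  N: 1 × 14.007 = 14.007
  O: 3 × 15.999 = 47.997
Sum: 6×12.011 + 9×1.008 + 1×14.007 + 3×15.999 = 143.142 → 143.14 g/mol.

143.14 g/mol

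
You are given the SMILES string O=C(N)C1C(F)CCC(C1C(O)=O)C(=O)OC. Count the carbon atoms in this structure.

Count every carbon token in the SMILES (each C, including those in ring-closure positions and inside branches).
Carbon count: 10.

10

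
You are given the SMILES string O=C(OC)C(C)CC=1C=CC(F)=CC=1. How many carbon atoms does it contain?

11

Count every carbon token in the SMILES (each C, including those in ring-closure positions and inside branches).
Carbon count: 11.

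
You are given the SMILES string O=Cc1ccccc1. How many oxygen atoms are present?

Scan the SMILES for O atoms (remember two-letter symbols like Cl and Br are single atoms).
Oxygen count: 1.

1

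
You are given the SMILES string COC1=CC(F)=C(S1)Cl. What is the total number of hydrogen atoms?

4

Walk through each heavy atom and fill implicit hydrogens from standard valence (C 4, N 3, O 2, S 2, halogen 1):
  atom 1: C, bond orders sum to 1 (valence 4) → 3 H
  atom 2: O, bond orders sum to 2 (valence 2) → 0 H
  atom 3: C, bond orders sum to 4 (valence 4) → 0 H
  atom 4: C, bond orders sum to 3 (valence 4) → 1 H
  atom 5: C, bond orders sum to 4 (valence 4) → 0 H
  atom 6: F (halogen, monovalent) → 0 H
  atom 7: C, bond orders sum to 4 (valence 4) → 0 H
  atom 8: S, bond orders sum to 2 (valence 2) → 0 H
  atom 9: Cl (halogen, monovalent) → 0 H
Total hydrogens: 4.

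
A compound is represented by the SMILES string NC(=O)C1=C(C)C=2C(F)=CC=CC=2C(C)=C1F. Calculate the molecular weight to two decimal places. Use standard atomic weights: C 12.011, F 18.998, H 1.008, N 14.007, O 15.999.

235.23 g/mol

First, the molecular formula is C13H11F2NO (counting implicit H from valence).
  C: 13 × 12.011 = 156.143
  F: 2 × 18.998 = 37.996
  H: 11 × 1.008 = 11.088
  N: 1 × 14.007 = 14.007
  O: 1 × 15.999 = 15.999
Sum: 13×12.011 + 2×18.998 + 11×1.008 + 1×14.007 + 1×15.999 = 235.233 → 235.23 g/mol.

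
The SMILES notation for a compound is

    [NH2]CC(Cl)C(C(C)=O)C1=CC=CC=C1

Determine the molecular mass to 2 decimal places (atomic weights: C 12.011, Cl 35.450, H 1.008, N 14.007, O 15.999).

First, the molecular formula is C11H14ClNO (counting implicit H from valence).
  C: 11 × 12.011 = 132.121
  Cl: 1 × 35.450 = 35.450
  H: 14 × 1.008 = 14.112
  N: 1 × 14.007 = 14.007
  O: 1 × 15.999 = 15.999
Sum: 11×12.011 + 1×35.450 + 14×1.008 + 1×14.007 + 1×15.999 = 211.689 → 211.69 g/mol.

211.69 g/mol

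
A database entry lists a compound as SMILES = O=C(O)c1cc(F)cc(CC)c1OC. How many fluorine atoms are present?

Scan the SMILES for F atoms (remember two-letter symbols like Cl and Br are single atoms).
Fluorine count: 1.

1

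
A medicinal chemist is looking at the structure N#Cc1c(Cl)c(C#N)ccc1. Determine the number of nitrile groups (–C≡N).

The nitrile motif appears at heavy-atom positions 2, 7 in the SMILES.
Nitrile count: 2.

2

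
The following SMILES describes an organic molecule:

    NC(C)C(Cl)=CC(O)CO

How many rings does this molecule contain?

In SMILES, each pair of matching ring-closure digits denotes one ring-closing bond; the number of such bonds equals the number of independent rings.
Ring-closure bonds here: 0.

0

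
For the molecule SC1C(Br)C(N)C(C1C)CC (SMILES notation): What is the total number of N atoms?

Scan the SMILES for N atoms (remember two-letter symbols like Cl and Br are single atoms).
Nitrogen count: 1.

1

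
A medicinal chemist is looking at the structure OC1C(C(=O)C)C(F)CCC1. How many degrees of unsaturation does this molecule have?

Molecular formula: C8H13FO2.
DoU = (2C + 2 + N − H − X) / 2, where X is the halogen count and O/S are ignored.
    = (2·8 + 2 + 0 − 13 − 1) / 2 = 4 / 2 = 2.

2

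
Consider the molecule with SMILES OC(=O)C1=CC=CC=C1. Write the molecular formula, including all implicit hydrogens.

Walk through each heavy atom and fill implicit hydrogens from standard valence (C 4, N 3, O 2, S 2, halogen 1):
  atom 1: O, bond orders sum to 1 (valence 2) → 1 H
  atom 2: C, bond orders sum to 4 (valence 4) → 0 H
  atom 3: O, bond orders sum to 2 (valence 2) → 0 H
  atom 4: C, bond orders sum to 4 (valence 4) → 0 H
  atom 5: C, bond orders sum to 3 (valence 4) → 1 H
  atom 6: C, bond orders sum to 3 (valence 4) → 1 H
  atom 7: C, bond orders sum to 3 (valence 4) → 1 H
  atom 8: C, bond orders sum to 3 (valence 4) → 1 H
  atom 9: C, bond orders sum to 3 (valence 4) → 1 H
Totals → C:7, H:6, O:2.

C7H6O2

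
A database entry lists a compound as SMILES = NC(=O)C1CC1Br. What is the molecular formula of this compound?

Walk through each heavy atom and fill implicit hydrogens from standard valence (C 4, N 3, O 2, S 2, halogen 1):
  atom 1: N, bond orders sum to 1 (valence 3) → 2 H
  atom 2: C, bond orders sum to 4 (valence 4) → 0 H
  atom 3: O, bond orders sum to 2 (valence 2) → 0 H
  atom 4: C, bond orders sum to 3 (valence 4) → 1 H
  atom 5: C, bond orders sum to 2 (valence 4) → 2 H
  atom 6: C, bond orders sum to 3 (valence 4) → 1 H
  atom 7: Br (halogen, monovalent) → 0 H
Totals → C:4, H:6, Br:1, N:1, O:1.
In Hill order: C4H6BrNO.

C4H6BrNO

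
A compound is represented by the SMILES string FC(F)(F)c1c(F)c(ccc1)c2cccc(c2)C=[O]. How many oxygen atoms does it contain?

Scan the SMILES for O atoms (remember two-letter symbols like Cl and Br are single atoms).
Oxygen count: 1.

1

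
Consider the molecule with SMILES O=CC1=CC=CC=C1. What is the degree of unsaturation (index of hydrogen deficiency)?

5

Molecular formula: C7H6O.
DoU = (2C + 2 + N − H − X) / 2, where X is the halogen count and O/S are ignored.
    = (2·7 + 2 + 0 − 6 − 0) / 2 = 10 / 2 = 5.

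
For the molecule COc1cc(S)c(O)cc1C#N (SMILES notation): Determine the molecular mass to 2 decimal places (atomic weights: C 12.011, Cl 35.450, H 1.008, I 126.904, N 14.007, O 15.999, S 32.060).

First, the molecular formula is C8H7NO2S (counting implicit H from valence).
  C: 8 × 12.011 = 96.088
  H: 7 × 1.008 = 7.056
  N: 1 × 14.007 = 14.007
  O: 2 × 15.999 = 31.998
  S: 1 × 32.060 = 32.060
Sum: 8×12.011 + 7×1.008 + 1×14.007 + 2×15.999 + 1×32.060 = 181.209 → 181.21 g/mol.

181.21 g/mol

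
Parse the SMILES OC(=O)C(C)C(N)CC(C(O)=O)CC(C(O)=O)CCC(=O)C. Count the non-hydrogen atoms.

Every atom symbol written in the SMILES (organic subset) is one heavy atom; implicit H are not written.
Heavy atoms by element → C:14, N:1, O:7.
Total: 22.

22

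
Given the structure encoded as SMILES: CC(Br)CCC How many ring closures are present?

In SMILES, each pair of matching ring-closure digits denotes one ring-closing bond; the number of such bonds equals the number of independent rings.
Ring-closure bonds here: 0.

0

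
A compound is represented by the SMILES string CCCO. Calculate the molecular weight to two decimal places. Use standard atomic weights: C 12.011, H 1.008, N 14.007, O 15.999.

60.10 g/mol

First, the molecular formula is C3H8O (counting implicit H from valence).
  C: 3 × 12.011 = 36.033
  H: 8 × 1.008 = 8.064
  O: 1 × 15.999 = 15.999
Sum: 3×12.011 + 8×1.008 + 1×15.999 = 60.096 → 60.10 g/mol.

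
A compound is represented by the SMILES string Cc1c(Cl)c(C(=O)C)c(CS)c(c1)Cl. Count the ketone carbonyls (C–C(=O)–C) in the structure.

The ketone motif appears at heavy-atom position 6 in the SMILES.
Other groups present: 1 thiol.
Ketone count: 1.

1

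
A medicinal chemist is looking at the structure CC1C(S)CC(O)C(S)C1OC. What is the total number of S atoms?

Scan the SMILES for S atoms (remember two-letter symbols like Cl and Br are single atoms).
Sulfur count: 2.

2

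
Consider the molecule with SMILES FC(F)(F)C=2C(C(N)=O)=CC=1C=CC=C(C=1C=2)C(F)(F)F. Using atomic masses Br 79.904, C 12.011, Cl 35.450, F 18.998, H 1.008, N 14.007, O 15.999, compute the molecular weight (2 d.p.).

307.19 g/mol

First, the molecular formula is C13H7F6NO (counting implicit H from valence).
  C: 13 × 12.011 = 156.143
  F: 6 × 18.998 = 113.988
  H: 7 × 1.008 = 7.056
  N: 1 × 14.007 = 14.007
  O: 1 × 15.999 = 15.999
Sum: 13×12.011 + 6×18.998 + 7×1.008 + 1×14.007 + 1×15.999 = 307.193 → 307.19 g/mol.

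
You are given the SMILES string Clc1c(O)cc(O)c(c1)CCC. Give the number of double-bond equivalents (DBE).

Molecular formula: C9H11ClO2.
DoU = (2C + 2 + N − H − X) / 2, where X is the halogen count and O/S are ignored.
    = (2·9 + 2 + 0 − 11 − 1) / 2 = 8 / 2 = 4.

4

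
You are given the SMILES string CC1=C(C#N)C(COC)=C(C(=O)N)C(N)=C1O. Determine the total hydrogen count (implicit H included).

13

Walk through each heavy atom and fill implicit hydrogens from standard valence (C 4, N 3, O 2, S 2, halogen 1):
  atom 1: C, bond orders sum to 1 (valence 4) → 3 H
  atom 2: C, bond orders sum to 4 (valence 4) → 0 H
  atom 3: C, bond orders sum to 4 (valence 4) → 0 H
  atom 4: C, bond orders sum to 4 (valence 4) → 0 H
  atom 5: N, bond orders sum to 3 (valence 3) → 0 H
  atom 6: C, bond orders sum to 4 (valence 4) → 0 H
  atom 7: C, bond orders sum to 2 (valence 4) → 2 H
  atom 8: O, bond orders sum to 2 (valence 2) → 0 H
  atom 9: C, bond orders sum to 1 (valence 4) → 3 H
  atom 10: C, bond orders sum to 4 (valence 4) → 0 H
  atom 11: C, bond orders sum to 4 (valence 4) → 0 H
  atom 12: O, bond orders sum to 2 (valence 2) → 0 H
  atom 13: N, bond orders sum to 1 (valence 3) → 2 H
  atom 14: C, bond orders sum to 4 (valence 4) → 0 H
  atom 15: N, bond orders sum to 1 (valence 3) → 2 H
  atom 16: C, bond orders sum to 4 (valence 4) → 0 H
  atom 17: O, bond orders sum to 1 (valence 2) → 1 H
Total hydrogens: 13.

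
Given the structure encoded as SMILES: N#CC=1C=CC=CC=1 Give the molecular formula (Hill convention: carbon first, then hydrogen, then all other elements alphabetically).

C7H5N

Walk through each heavy atom and fill implicit hydrogens from standard valence (C 4, N 3, O 2, S 2, halogen 1):
  atom 1: N, bond orders sum to 3 (valence 3) → 0 H
  atom 2: C, bond orders sum to 4 (valence 4) → 0 H
  atom 3: C, bond orders sum to 4 (valence 4) → 0 H
  atom 4: C, bond orders sum to 3 (valence 4) → 1 H
  atom 5: C, bond orders sum to 3 (valence 4) → 1 H
  atom 6: C, bond orders sum to 3 (valence 4) → 1 H
  atom 7: C, bond orders sum to 3 (valence 4) → 1 H
  atom 8: C, bond orders sum to 3 (valence 4) → 1 H
Totals → C:7, H:5, N:1.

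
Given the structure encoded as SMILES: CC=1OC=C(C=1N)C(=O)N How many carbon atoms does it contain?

Count every carbon token in the SMILES (each C, including those in ring-closure positions and inside branches).
Carbon count: 6.

6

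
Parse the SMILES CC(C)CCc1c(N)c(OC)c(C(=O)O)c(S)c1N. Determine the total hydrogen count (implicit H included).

Walk through each heavy atom and fill implicit hydrogens from standard valence (C 4, N 3, O 2, S 2, halogen 1); for lowercase aromatic atoms, an aromatic c carries 1 H when it has two neighbours and 0 H with three, and aromatic n carries 0 H:
  atom 1: C, bond orders sum to 1 (valence 4) → 3 H
  atom 2: C, bond orders sum to 3 (valence 4) → 1 H
  atom 3: C, bond orders sum to 1 (valence 4) → 3 H
  atom 4: C, bond orders sum to 2 (valence 4) → 2 H
  atom 5: C, bond orders sum to 2 (valence 4) → 2 H
  atom 6: aromatic c, 3 neighbours → 0 H
  atom 7: aromatic c, 3 neighbours → 0 H
  atom 8: N, bond orders sum to 1 (valence 3) → 2 H
  atom 9: aromatic c, 3 neighbours → 0 H
  atom 10: O, bond orders sum to 2 (valence 2) → 0 H
  atom 11: C, bond orders sum to 1 (valence 4) → 3 H
  atom 12: aromatic c, 3 neighbours → 0 H
  atom 13: C, bond orders sum to 4 (valence 4) → 0 H
  atom 14: O, bond orders sum to 2 (valence 2) → 0 H
  atom 15: O, bond orders sum to 1 (valence 2) → 1 H
  atom 16: aromatic c, 3 neighbours → 0 H
  atom 17: S, bond orders sum to 1 (valence 2) → 1 H
  atom 18: aromatic c, 3 neighbours → 0 H
  atom 19: N, bond orders sum to 1 (valence 3) → 2 H
Total hydrogens: 20.

20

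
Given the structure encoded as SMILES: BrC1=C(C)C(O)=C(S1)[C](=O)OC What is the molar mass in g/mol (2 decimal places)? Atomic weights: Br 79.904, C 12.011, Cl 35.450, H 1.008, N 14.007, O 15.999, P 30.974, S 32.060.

251.09 g/mol

First, the molecular formula is C7H7BrO3S (counting implicit H from valence).
  Br: 1 × 79.904 = 79.904
  C: 7 × 12.011 = 84.077
  H: 7 × 1.008 = 7.056
  O: 3 × 15.999 = 47.997
  S: 1 × 32.060 = 32.060
Sum: 1×79.904 + 7×12.011 + 7×1.008 + 3×15.999 + 1×32.060 = 251.094 → 251.09 g/mol.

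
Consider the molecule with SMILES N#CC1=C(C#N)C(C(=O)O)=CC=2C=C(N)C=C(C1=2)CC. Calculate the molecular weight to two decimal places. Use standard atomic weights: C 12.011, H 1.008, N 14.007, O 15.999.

265.27 g/mol

First, the molecular formula is C15H11N3O2 (counting implicit H from valence).
  C: 15 × 12.011 = 180.165
  H: 11 × 1.008 = 11.088
  N: 3 × 14.007 = 42.021
  O: 2 × 15.999 = 31.998
Sum: 15×12.011 + 11×1.008 + 3×14.007 + 2×15.999 = 265.272 → 265.27 g/mol.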